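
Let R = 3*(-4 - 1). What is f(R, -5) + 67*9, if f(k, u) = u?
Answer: 598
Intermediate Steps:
R = -15 (R = 3*(-5) = -15)
f(R, -5) + 67*9 = -5 + 67*9 = -5 + 603 = 598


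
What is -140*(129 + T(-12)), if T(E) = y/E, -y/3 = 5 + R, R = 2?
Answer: -18305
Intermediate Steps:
y = -21 (y = -3*(5 + 2) = -3*7 = -21)
T(E) = -21/E
-140*(129 + T(-12)) = -140*(129 - 21/(-12)) = -140*(129 - 21*(-1/12)) = -140*(129 + 7/4) = -140*523/4 = -18305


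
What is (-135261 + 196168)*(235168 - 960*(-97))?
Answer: 19995037216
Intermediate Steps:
(-135261 + 196168)*(235168 - 960*(-97)) = 60907*(235168 + 93120) = 60907*328288 = 19995037216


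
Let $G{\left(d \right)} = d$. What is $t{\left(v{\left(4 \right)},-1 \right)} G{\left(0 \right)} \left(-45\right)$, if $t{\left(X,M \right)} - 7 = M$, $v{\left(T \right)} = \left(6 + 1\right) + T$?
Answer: $0$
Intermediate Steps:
$v{\left(T \right)} = 7 + T$
$t{\left(X,M \right)} = 7 + M$
$t{\left(v{\left(4 \right)},-1 \right)} G{\left(0 \right)} \left(-45\right) = \left(7 - 1\right) 0 \left(-45\right) = 6 \cdot 0 \left(-45\right) = 0 \left(-45\right) = 0$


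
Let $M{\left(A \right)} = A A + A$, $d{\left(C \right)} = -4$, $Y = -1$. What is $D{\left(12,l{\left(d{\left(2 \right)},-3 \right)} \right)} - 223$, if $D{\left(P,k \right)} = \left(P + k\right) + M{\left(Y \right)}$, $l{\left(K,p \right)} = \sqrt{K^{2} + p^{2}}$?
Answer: $-206$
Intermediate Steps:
$M{\left(A \right)} = A + A^{2}$ ($M{\left(A \right)} = A^{2} + A = A + A^{2}$)
$D{\left(P,k \right)} = P + k$ ($D{\left(P,k \right)} = \left(P + k\right) - \left(1 - 1\right) = \left(P + k\right) - 0 = \left(P + k\right) + 0 = P + k$)
$D{\left(12,l{\left(d{\left(2 \right)},-3 \right)} \right)} - 223 = \left(12 + \sqrt{\left(-4\right)^{2} + \left(-3\right)^{2}}\right) - 223 = \left(12 + \sqrt{16 + 9}\right) - 223 = \left(12 + \sqrt{25}\right) - 223 = \left(12 + 5\right) - 223 = 17 - 223 = -206$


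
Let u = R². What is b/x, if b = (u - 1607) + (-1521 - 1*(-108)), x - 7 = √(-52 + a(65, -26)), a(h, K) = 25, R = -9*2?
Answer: -4718/19 + 2022*I*√3/19 ≈ -248.32 + 184.33*I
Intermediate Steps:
R = -18
u = 324 (u = (-18)² = 324)
x = 7 + 3*I*√3 (x = 7 + √(-52 + 25) = 7 + √(-27) = 7 + 3*I*√3 ≈ 7.0 + 5.1962*I)
b = -2696 (b = (324 - 1607) + (-1521 - 1*(-108)) = -1283 + (-1521 + 108) = -1283 - 1413 = -2696)
b/x = -2696/(7 + 3*I*√3)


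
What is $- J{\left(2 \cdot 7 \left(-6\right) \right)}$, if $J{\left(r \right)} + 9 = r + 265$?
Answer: $-172$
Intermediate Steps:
$J{\left(r \right)} = 256 + r$ ($J{\left(r \right)} = -9 + \left(r + 265\right) = -9 + \left(265 + r\right) = 256 + r$)
$- J{\left(2 \cdot 7 \left(-6\right) \right)} = - (256 + 2 \cdot 7 \left(-6\right)) = - (256 + 14 \left(-6\right)) = - (256 - 84) = \left(-1\right) 172 = -172$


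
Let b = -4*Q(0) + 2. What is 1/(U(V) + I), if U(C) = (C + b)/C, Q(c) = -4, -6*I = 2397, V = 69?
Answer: -46/18319 ≈ -0.0025111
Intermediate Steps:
I = -799/2 (I = -⅙*2397 = -799/2 ≈ -399.50)
b = 18 (b = -4*(-4) + 2 = 16 + 2 = 18)
U(C) = (18 + C)/C (U(C) = (C + 18)/C = (18 + C)/C)
1/(U(V) + I) = 1/((18 + 69)/69 - 799/2) = 1/((1/69)*87 - 799/2) = 1/(29/23 - 799/2) = 1/(-18319/46) = -46/18319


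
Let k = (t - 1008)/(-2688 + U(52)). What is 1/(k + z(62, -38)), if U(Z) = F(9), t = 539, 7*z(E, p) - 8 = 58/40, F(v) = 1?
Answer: 53740/81929 ≈ 0.65593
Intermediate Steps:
z(E, p) = 27/20 (z(E, p) = 8/7 + (58/40)/7 = 8/7 + (58*(1/40))/7 = 8/7 + (1/7)*(29/20) = 8/7 + 29/140 = 27/20)
U(Z) = 1
k = 469/2687 (k = (539 - 1008)/(-2688 + 1) = -469/(-2687) = -469*(-1/2687) = 469/2687 ≈ 0.17454)
1/(k + z(62, -38)) = 1/(469/2687 + 27/20) = 1/(81929/53740) = 53740/81929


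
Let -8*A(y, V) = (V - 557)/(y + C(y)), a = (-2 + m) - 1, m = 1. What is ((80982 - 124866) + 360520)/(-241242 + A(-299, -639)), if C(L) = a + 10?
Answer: -184282152/140403143 ≈ -1.3125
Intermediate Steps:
a = -2 (a = (-2 + 1) - 1 = -1 - 1 = -2)
C(L) = 8 (C(L) = -2 + 10 = 8)
A(y, V) = -(-557 + V)/(8*(8 + y)) (A(y, V) = -(V - 557)/(8*(y + 8)) = -(-557 + V)/(8*(8 + y)))
((80982 - 124866) + 360520)/(-241242 + A(-299, -639)) = ((80982 - 124866) + 360520)/(-241242 + (557 - 1*(-639))/(8*(8 - 299))) = (-43884 + 360520)/(-241242 + (⅛)*(557 + 639)/(-291)) = 316636/(-241242 + (⅛)*(-1/291)*1196) = 316636/(-241242 - 299/582) = 316636/(-140403143/582) = 316636*(-582/140403143) = -184282152/140403143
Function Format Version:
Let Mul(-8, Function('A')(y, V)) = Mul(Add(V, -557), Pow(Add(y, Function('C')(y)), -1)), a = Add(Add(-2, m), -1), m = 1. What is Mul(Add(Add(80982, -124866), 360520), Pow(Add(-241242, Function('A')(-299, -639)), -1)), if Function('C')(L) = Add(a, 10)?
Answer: Rational(-184282152, 140403143) ≈ -1.3125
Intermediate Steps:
a = -2 (a = Add(Add(-2, 1), -1) = Add(-1, -1) = -2)
Function('C')(L) = 8 (Function('C')(L) = Add(-2, 10) = 8)
Function('A')(y, V) = Mul(Rational(-1, 8), Pow(Add(8, y), -1), Add(-557, V)) (Function('A')(y, V) = Mul(Rational(-1, 8), Mul(Add(V, -557), Pow(Add(y, 8), -1))) = Mul(Rational(-1, 8), Mul(Add(-557, V), Pow(Add(8, y), -1))) = Mul(Rational(-1, 8), Mul(Pow(Add(8, y), -1), Add(-557, V))) = Mul(Rational(-1, 8), Pow(Add(8, y), -1), Add(-557, V)))
Mul(Add(Add(80982, -124866), 360520), Pow(Add(-241242, Function('A')(-299, -639)), -1)) = Mul(Add(Add(80982, -124866), 360520), Pow(Add(-241242, Mul(Rational(1, 8), Pow(Add(8, -299), -1), Add(557, Mul(-1, -639)))), -1)) = Mul(Add(-43884, 360520), Pow(Add(-241242, Mul(Rational(1, 8), Pow(-291, -1), Add(557, 639))), -1)) = Mul(316636, Pow(Add(-241242, Mul(Rational(1, 8), Rational(-1, 291), 1196)), -1)) = Mul(316636, Pow(Add(-241242, Rational(-299, 582)), -1)) = Mul(316636, Pow(Rational(-140403143, 582), -1)) = Mul(316636, Rational(-582, 140403143)) = Rational(-184282152, 140403143)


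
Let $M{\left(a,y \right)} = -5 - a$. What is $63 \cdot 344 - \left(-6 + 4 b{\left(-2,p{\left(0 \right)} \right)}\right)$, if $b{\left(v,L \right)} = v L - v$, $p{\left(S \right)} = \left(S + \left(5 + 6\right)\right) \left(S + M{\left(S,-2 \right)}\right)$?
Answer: $21230$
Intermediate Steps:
$p{\left(S \right)} = -55 - 5 S$ ($p{\left(S \right)} = \left(S + \left(5 + 6\right)\right) \left(S - \left(5 + S\right)\right) = \left(S + 11\right) \left(-5\right) = \left(11 + S\right) \left(-5\right) = -55 - 5 S$)
$b{\left(v,L \right)} = - v + L v$ ($b{\left(v,L \right)} = L v - v = - v + L v$)
$63 \cdot 344 - \left(-6 + 4 b{\left(-2,p{\left(0 \right)} \right)}\right) = 63 \cdot 344 + \left(6 - 4 \left(- 2 \left(-1 - 55\right)\right)\right) = 21672 + \left(6 - 4 \left(- 2 \left(-1 + \left(-55 + 0\right)\right)\right)\right) = 21672 + \left(6 - 4 \left(- 2 \left(-1 - 55\right)\right)\right) = 21672 + \left(6 - 4 \left(\left(-2\right) \left(-56\right)\right)\right) = 21672 + \left(6 - 448\right) = 21672 - 442 = 21230$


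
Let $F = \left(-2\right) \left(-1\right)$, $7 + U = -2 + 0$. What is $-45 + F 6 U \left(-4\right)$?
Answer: $387$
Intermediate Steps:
$U = -9$ ($U = -7 + \left(-2 + 0\right) = -7 - 2 = -9$)
$F = 2$
$-45 + F 6 U \left(-4\right) = -45 + 2 \cdot 6 \left(-9\right) \left(-4\right) = -45 + 12 \left(-9\right) \left(-4\right) = -45 - -432 = -45 + 432 = 387$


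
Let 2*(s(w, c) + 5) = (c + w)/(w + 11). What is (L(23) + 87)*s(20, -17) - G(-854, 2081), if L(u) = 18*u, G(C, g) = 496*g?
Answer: -64148719/62 ≈ -1.0347e+6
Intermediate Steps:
s(w, c) = -5 + (c + w)/(2*(11 + w)) (s(w, c) = -5 + ((c + w)/(w + 11))/2 = -5 + ((c + w)/(11 + w))/2 = -5 + (c + w)/(2*(11 + w)))
(L(23) + 87)*s(20, -17) - G(-854, 2081) = (18*23 + 87)*((-110 - 17 - 9*20)/(2*(11 + 20))) - 496*2081 = (414 + 87)*((½)*(-110 - 17 - 180)/31) - 1*1032176 = 501*((½)*(1/31)*(-307)) - 1032176 = 501*(-307/62) - 1032176 = -153807/62 - 1032176 = -64148719/62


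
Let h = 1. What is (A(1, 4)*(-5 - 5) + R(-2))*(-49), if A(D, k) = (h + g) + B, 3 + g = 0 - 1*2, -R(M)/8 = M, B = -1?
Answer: -3234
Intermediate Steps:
R(M) = -8*M
g = -5 (g = -3 + (0 - 1*2) = -3 + (0 - 2) = -3 - 2 = -5)
A(D, k) = -5 (A(D, k) = (1 - 5) - 1 = -4 - 1 = -5)
(A(1, 4)*(-5 - 5) + R(-2))*(-49) = (-5*(-5 - 5) - 8*(-2))*(-49) = (-5*(-10) + 16)*(-49) = (50 + 16)*(-49) = 66*(-49) = -3234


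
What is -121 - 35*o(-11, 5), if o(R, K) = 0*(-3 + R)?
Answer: -121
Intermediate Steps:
o(R, K) = 0
-121 - 35*o(-11, 5) = -121 - 35*0 = -121 + 0 = -121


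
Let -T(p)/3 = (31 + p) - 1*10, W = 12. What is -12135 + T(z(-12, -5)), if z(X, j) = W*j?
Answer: -12018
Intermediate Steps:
z(X, j) = 12*j
T(p) = -63 - 3*p (T(p) = -3*((31 + p) - 1*10) = -3*((31 + p) - 10) = -3*(21 + p) = -63 - 3*p)
-12135 + T(z(-12, -5)) = -12135 + (-63 - 36*(-5)) = -12135 + (-63 - 3*(-60)) = -12135 + (-63 + 180) = -12135 + 117 = -12018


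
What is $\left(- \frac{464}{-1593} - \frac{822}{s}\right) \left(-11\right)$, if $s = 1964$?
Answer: $\frac{2189825}{1564326} \approx 1.3999$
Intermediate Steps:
$\left(- \frac{464}{-1593} - \frac{822}{s}\right) \left(-11\right) = \left(- \frac{464}{-1593} - \frac{822}{1964}\right) \left(-11\right) = \left(\left(-464\right) \left(- \frac{1}{1593}\right) - \frac{411}{982}\right) \left(-11\right) = \left(\frac{464}{1593} - \frac{411}{982}\right) \left(-11\right) = \left(- \frac{199075}{1564326}\right) \left(-11\right) = \frac{2189825}{1564326}$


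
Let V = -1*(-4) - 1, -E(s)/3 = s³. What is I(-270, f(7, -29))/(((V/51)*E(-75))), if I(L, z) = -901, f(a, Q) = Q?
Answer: -15317/1265625 ≈ -0.012102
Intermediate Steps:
E(s) = -3*s³
V = 3 (V = 4 - 1 = 3)
I(-270, f(7, -29))/(((V/51)*E(-75))) = -901/((3/51)*(-3*(-75)³)) = -901/((3*(1/51))*(-3*(-421875))) = -901/((1/17)*1265625) = -901/1265625/17 = -901*17/1265625 = -15317/1265625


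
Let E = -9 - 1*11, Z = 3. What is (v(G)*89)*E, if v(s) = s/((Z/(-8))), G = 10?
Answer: 142400/3 ≈ 47467.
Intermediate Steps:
v(s) = -8*s/3 (v(s) = s/((3/(-8))) = s/((3*(-⅛))) = s/(-3/8) = s*(-8/3) = -8*s/3)
E = -20 (E = -9 - 11 = -20)
(v(G)*89)*E = (-8/3*10*89)*(-20) = -80/3*89*(-20) = -7120/3*(-20) = 142400/3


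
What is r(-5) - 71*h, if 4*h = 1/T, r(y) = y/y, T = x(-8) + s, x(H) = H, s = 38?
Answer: 49/120 ≈ 0.40833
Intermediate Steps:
T = 30 (T = -8 + 38 = 30)
r(y) = 1
h = 1/120 (h = (¼)/30 = (¼)*(1/30) = 1/120 ≈ 0.0083333)
r(-5) - 71*h = 1 - 71*1/120 = 1 - 71/120 = 49/120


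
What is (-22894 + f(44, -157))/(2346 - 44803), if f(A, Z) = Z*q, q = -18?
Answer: 20068/42457 ≈ 0.47267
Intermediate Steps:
f(A, Z) = -18*Z (f(A, Z) = Z*(-18) = -18*Z)
(-22894 + f(44, -157))/(2346 - 44803) = (-22894 - 18*(-157))/(2346 - 44803) = (-22894 + 2826)/(-42457) = -20068*(-1/42457) = 20068/42457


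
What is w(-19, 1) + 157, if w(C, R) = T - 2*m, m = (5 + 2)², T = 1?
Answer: 60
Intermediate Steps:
m = 49 (m = 7² = 49)
w(C, R) = -97 (w(C, R) = 1 - 2*49 = 1 - 98 = -97)
w(-19, 1) + 157 = -97 + 157 = 60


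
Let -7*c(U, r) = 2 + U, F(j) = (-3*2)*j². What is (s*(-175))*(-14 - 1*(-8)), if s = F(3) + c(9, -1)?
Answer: -58350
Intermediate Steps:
F(j) = -6*j²
c(U, r) = -2/7 - U/7 (c(U, r) = -(2 + U)/7 = -2/7 - U/7)
s = -389/7 (s = -6*3² + (-2/7 - ⅐*9) = -6*9 + (-2/7 - 9/7) = -54 - 11/7 = -389/7 ≈ -55.571)
(s*(-175))*(-14 - 1*(-8)) = (-389/7*(-175))*(-14 - 1*(-8)) = 9725*(-14 + 8) = 9725*(-6) = -58350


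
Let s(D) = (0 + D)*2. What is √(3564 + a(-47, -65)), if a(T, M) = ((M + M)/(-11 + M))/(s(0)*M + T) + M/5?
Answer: 21*√25684466/1786 ≈ 59.590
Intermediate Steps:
s(D) = 2*D (s(D) = D*2 = 2*D)
a(T, M) = M/5 + 2*M/(T*(-11 + M)) (a(T, M) = ((M + M)/(-11 + M))/((2*0)*M + T) + M/5 = ((2*M)/(-11 + M))/(0*M + T) + M*(⅕) = (2*M/(-11 + M))/(0 + T) + M/5 = (2*M/(-11 + M))/T + M/5 = 2*M/(T*(-11 + M)) + M/5 = M/5 + 2*M/(T*(-11 + M)))
√(3564 + a(-47, -65)) = √(3564 + (⅕)*(-65)*(10 - 11*(-47) - 65*(-47))/(-47*(-11 - 65))) = √(3564 + (⅕)*(-65)*(-1/47)*(10 + 517 + 3055)/(-76)) = √(3564 + (⅕)*(-65)*(-1/47)*(-1/76)*3582) = √(3564 - 23283/1786) = √(6342021/1786) = 21*√25684466/1786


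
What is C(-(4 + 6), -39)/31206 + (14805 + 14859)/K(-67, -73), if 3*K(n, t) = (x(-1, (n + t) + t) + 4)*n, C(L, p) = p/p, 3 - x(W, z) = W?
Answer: -347135477/2090802 ≈ -166.03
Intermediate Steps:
x(W, z) = 3 - W
C(L, p) = 1
K(n, t) = 8*n/3 (K(n, t) = (((3 - 1*(-1)) + 4)*n)/3 = (((3 + 1) + 4)*n)/3 = ((4 + 4)*n)/3 = (8*n)/3 = 8*n/3)
C(-(4 + 6), -39)/31206 + (14805 + 14859)/K(-67, -73) = 1/31206 + (14805 + 14859)/(((8/3)*(-67))) = 1*(1/31206) + 29664/(-536/3) = 1/31206 + 29664*(-3/536) = 1/31206 - 11124/67 = -347135477/2090802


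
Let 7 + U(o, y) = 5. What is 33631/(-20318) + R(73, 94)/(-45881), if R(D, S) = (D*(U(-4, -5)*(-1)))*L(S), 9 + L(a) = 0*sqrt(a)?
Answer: -1516326059/932210158 ≈ -1.6266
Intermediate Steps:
L(a) = -9 (L(a) = -9 + 0*sqrt(a) = -9 + 0 = -9)
U(o, y) = -2 (U(o, y) = -7 + 5 = -2)
R(D, S) = -18*D (R(D, S) = (D*(-2*(-1)))*(-9) = (D*2)*(-9) = (2*D)*(-9) = -18*D)
33631/(-20318) + R(73, 94)/(-45881) = 33631/(-20318) - 18*73/(-45881) = 33631*(-1/20318) - 1314*(-1/45881) = -33631/20318 + 1314/45881 = -1516326059/932210158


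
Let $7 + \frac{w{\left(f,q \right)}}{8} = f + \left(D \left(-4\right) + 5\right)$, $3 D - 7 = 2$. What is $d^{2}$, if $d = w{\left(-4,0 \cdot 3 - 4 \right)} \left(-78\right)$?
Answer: $126157824$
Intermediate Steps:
$D = 3$ ($D = \frac{7}{3} + \frac{1}{3} \cdot 2 = \frac{7}{3} + \frac{2}{3} = 3$)
$w{\left(f,q \right)} = -112 + 8 f$ ($w{\left(f,q \right)} = -56 + 8 \left(f + \left(3 \left(-4\right) + 5\right)\right) = -56 + 8 \left(f + \left(-12 + 5\right)\right) = -56 + 8 \left(f - 7\right) = -56 + 8 \left(-7 + f\right) = -56 + \left(-56 + 8 f\right) = -112 + 8 f$)
$d = 11232$ ($d = \left(-112 + 8 \left(-4\right)\right) \left(-78\right) = \left(-112 - 32\right) \left(-78\right) = \left(-144\right) \left(-78\right) = 11232$)
$d^{2} = 11232^{2} = 126157824$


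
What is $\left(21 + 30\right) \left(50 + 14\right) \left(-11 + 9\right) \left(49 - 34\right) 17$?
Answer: $-1664640$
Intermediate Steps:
$\left(21 + 30\right) \left(50 + 14\right) \left(-11 + 9\right) \left(49 - 34\right) 17 = 51 \cdot 64 \left(\left(-2\right) 15\right) 17 = 3264 \left(-30\right) 17 = \left(-97920\right) 17 = -1664640$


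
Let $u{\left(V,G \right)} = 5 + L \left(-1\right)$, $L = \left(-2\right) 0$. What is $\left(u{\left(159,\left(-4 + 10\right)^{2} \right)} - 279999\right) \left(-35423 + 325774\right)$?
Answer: $-81296537894$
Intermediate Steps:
$L = 0$
$u{\left(V,G \right)} = 5$ ($u{\left(V,G \right)} = 5 + 0 \left(-1\right) = 5 + 0 = 5$)
$\left(u{\left(159,\left(-4 + 10\right)^{2} \right)} - 279999\right) \left(-35423 + 325774\right) = \left(5 - 279999\right) \left(-35423 + 325774\right) = \left(-279994\right) 290351 = -81296537894$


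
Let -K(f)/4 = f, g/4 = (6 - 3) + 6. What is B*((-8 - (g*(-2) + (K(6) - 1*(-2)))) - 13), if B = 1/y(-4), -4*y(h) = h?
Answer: 73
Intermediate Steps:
y(h) = -h/4
g = 36 (g = 4*((6 - 3) + 6) = 4*(3 + 6) = 4*9 = 36)
K(f) = -4*f
B = 1 (B = 1/(-¼*(-4)) = 1/1 = 1)
B*((-8 - (g*(-2) + (K(6) - 1*(-2)))) - 13) = 1*((-8 - (36*(-2) + (-4*6 - 1*(-2)))) - 13) = 1*((-8 - (-72 + (-24 + 2))) - 13) = 1*((-8 - (-72 - 22)) - 13) = 1*((-8 - 1*(-94)) - 13) = 1*((-8 + 94) - 13) = 1*(86 - 13) = 1*73 = 73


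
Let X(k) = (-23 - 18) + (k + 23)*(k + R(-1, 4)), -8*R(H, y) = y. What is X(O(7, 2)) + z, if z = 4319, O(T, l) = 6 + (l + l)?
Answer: 9183/2 ≈ 4591.5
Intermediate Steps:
O(T, l) = 6 + 2*l
R(H, y) = -y/8
X(k) = -41 + (23 + k)*(-½ + k) (X(k) = (-23 - 18) + (k + 23)*(k - ⅛*4) = -41 + (23 + k)*(k - ½) = -41 + (23 + k)*(-½ + k))
X(O(7, 2)) + z = (-105/2 + (6 + 2*2)² + 45*(6 + 2*2)/2) + 4319 = (-105/2 + (6 + 4)² + 45*(6 + 4)/2) + 4319 = (-105/2 + 10² + (45/2)*10) + 4319 = (-105/2 + 100 + 225) + 4319 = 545/2 + 4319 = 9183/2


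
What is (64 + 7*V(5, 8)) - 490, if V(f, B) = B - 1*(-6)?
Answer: -328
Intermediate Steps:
V(f, B) = 6 + B (V(f, B) = B + 6 = 6 + B)
(64 + 7*V(5, 8)) - 490 = (64 + 7*(6 + 8)) - 490 = (64 + 7*14) - 490 = (64 + 98) - 490 = 162 - 490 = -328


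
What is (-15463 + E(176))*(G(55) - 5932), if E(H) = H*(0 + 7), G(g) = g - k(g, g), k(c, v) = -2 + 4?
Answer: 83664049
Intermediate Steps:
k(c, v) = 2
G(g) = -2 + g (G(g) = g - 1*2 = g - 2 = -2 + g)
E(H) = 7*H (E(H) = H*7 = 7*H)
(-15463 + E(176))*(G(55) - 5932) = (-15463 + 7*176)*((-2 + 55) - 5932) = (-15463 + 1232)*(53 - 5932) = -14231*(-5879) = 83664049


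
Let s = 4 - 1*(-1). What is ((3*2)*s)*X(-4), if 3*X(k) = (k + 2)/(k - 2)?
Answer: 10/3 ≈ 3.3333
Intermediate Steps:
X(k) = (2 + k)/(3*(-2 + k)) (X(k) = ((k + 2)/(k - 2))/3 = ((2 + k)/(-2 + k))/3 = (2 + k)/(3*(-2 + k)))
s = 5 (s = 4 + 1 = 5)
((3*2)*s)*X(-4) = ((3*2)*5)*((2 - 4)/(3*(-2 - 4))) = (6*5)*((⅓)*(-2)/(-6)) = 30*((⅓)*(-⅙)*(-2)) = 30*(⅑) = 10/3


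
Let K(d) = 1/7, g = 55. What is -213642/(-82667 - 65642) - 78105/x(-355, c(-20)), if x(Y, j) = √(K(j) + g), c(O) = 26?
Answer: 213642/148309 - 78105*√2702/386 ≈ -10517.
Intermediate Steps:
K(d) = ⅐
x(Y, j) = √2702/7 (x(Y, j) = √(⅐ + 55) = √(386/7) = √2702/7)
-213642/(-82667 - 65642) - 78105/x(-355, c(-20)) = -213642/(-82667 - 65642) - 78105*√2702/386 = -213642/(-148309) - 78105*√2702/386 = -213642*(-1/148309) - 78105*√2702/386 = 213642/148309 - 78105*√2702/386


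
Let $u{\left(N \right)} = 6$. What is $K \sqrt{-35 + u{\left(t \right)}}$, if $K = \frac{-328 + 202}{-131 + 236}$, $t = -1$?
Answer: $- \frac{6 i \sqrt{29}}{5} \approx - 6.4622 i$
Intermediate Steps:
$K = - \frac{6}{5}$ ($K = - \frac{126}{105} = \left(-126\right) \frac{1}{105} = - \frac{6}{5} \approx -1.2$)
$K \sqrt{-35 + u{\left(t \right)}} = - \frac{6 \sqrt{-35 + 6}}{5} = - \frac{6 \sqrt{-29}}{5} = - \frac{6 i \sqrt{29}}{5}$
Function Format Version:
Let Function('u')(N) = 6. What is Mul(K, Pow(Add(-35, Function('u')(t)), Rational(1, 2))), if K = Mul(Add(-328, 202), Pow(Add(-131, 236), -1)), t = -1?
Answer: Mul(Rational(-6, 5), I, Pow(29, Rational(1, 2))) ≈ Mul(-6.4622, I)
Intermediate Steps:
K = Rational(-6, 5) (K = Mul(-126, Pow(105, -1)) = Mul(-126, Rational(1, 105)) = Rational(-6, 5) ≈ -1.2000)
Mul(K, Pow(Add(-35, Function('u')(t)), Rational(1, 2))) = Mul(Rational(-6, 5), Pow(Add(-35, 6), Rational(1, 2))) = Mul(Rational(-6, 5), Pow(-29, Rational(1, 2))) = Mul(Rational(-6, 5), Mul(I, Pow(29, Rational(1, 2)))) = Mul(Rational(-6, 5), I, Pow(29, Rational(1, 2)))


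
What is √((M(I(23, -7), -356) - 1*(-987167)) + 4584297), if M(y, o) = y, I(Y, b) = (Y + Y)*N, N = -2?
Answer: 2*√1392843 ≈ 2360.4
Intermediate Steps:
I(Y, b) = -4*Y (I(Y, b) = (Y + Y)*(-2) = (2*Y)*(-2) = -4*Y)
√((M(I(23, -7), -356) - 1*(-987167)) + 4584297) = √((-4*23 - 1*(-987167)) + 4584297) = √((-92 + 987167) + 4584297) = √(987075 + 4584297) = √5571372 = 2*√1392843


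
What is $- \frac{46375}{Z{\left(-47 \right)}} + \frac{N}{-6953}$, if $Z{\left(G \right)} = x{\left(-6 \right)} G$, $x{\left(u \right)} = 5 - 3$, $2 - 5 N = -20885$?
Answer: $\frac{1610263497}{3267910} \approx 492.75$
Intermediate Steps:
$N = \frac{20887}{5}$ ($N = \frac{2}{5} - -4177 = \frac{2}{5} + 4177 = \frac{20887}{5} \approx 4177.4$)
$x{\left(u \right)} = 2$ ($x{\left(u \right)} = 5 - 3 = 2$)
$Z{\left(G \right)} = 2 G$
$- \frac{46375}{Z{\left(-47 \right)}} + \frac{N}{-6953} = - \frac{46375}{2 \left(-47\right)} + \frac{20887}{5 \left(-6953\right)} = - \frac{46375}{-94} + \frac{20887}{5} \left(- \frac{1}{6953}\right) = \left(-46375\right) \left(- \frac{1}{94}\right) - \frac{20887}{34765} = \frac{46375}{94} - \frac{20887}{34765} = \frac{1610263497}{3267910}$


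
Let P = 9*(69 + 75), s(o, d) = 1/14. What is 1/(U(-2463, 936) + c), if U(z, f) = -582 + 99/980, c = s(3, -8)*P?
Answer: -980/479541 ≈ -0.0020436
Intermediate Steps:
s(o, d) = 1/14
P = 1296 (P = 9*144 = 1296)
c = 648/7 (c = (1/14)*1296 = 648/7 ≈ 92.571)
U(z, f) = -570261/980 (U(z, f) = -582 + 99*(1/980) = -582 + 99/980 = -570261/980)
1/(U(-2463, 936) + c) = 1/(-570261/980 + 648/7) = 1/(-479541/980) = -980/479541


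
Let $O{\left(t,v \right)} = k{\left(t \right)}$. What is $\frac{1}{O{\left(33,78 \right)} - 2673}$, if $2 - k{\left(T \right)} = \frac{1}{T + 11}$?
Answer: $- \frac{44}{117525} \approx -0.00037439$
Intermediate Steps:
$k{\left(T \right)} = 2 - \frac{1}{11 + T}$ ($k{\left(T \right)} = 2 - \frac{1}{T + 11} = 2 - \frac{1}{11 + T}$)
$O{\left(t,v \right)} = \frac{21 + 2 t}{11 + t}$
$\frac{1}{O{\left(33,78 \right)} - 2673} = \frac{1}{\frac{21 + 2 \cdot 33}{11 + 33} - 2673} = \frac{1}{\frac{21 + 66}{44} - 2673} = \frac{1}{\frac{1}{44} \cdot 87 - 2673} = \frac{1}{\frac{87}{44} - 2673} = \frac{1}{- \frac{117525}{44}} = - \frac{44}{117525}$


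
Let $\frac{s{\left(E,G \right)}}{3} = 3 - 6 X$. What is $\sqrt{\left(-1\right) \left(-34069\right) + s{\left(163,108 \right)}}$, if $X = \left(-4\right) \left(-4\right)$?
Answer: $\sqrt{33790} \approx 183.82$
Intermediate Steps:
$X = 16$
$s{\left(E,G \right)} = -279$ ($s{\left(E,G \right)} = 3 \left(3 - 96\right) = 3 \left(-93\right) = -279$)
$\sqrt{\left(-1\right) \left(-34069\right) + s{\left(163,108 \right)}} = \sqrt{\left(-1\right) \left(-34069\right) - 279} = \sqrt{34069 - 279} = \sqrt{33790}$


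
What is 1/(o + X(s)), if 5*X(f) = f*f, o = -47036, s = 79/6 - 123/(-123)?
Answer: -36/1691851 ≈ -2.1278e-5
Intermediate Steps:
s = 85/6 (s = 79*(⅙) - 123*(-1/123) = 79/6 + 1 = 85/6 ≈ 14.167)
X(f) = f²/5 (X(f) = (f*f)/5 = f²/5)
1/(o + X(s)) = 1/(-47036 + (85/6)²/5) = 1/(-47036 + (⅕)*(7225/36)) = 1/(-47036 + 1445/36) = 1/(-1691851/36) = -36/1691851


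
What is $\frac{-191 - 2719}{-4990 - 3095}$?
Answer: $\frac{194}{539} \approx 0.35993$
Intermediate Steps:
$\frac{-191 - 2719}{-4990 - 3095} = - \frac{2910}{-8085} = \left(-2910\right) \left(- \frac{1}{8085}\right) = \frac{194}{539}$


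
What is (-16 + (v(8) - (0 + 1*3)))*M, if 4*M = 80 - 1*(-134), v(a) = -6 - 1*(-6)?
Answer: -2033/2 ≈ -1016.5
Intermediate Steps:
v(a) = 0 (v(a) = -6 + 6 = 0)
M = 107/2 (M = (80 - 1*(-134))/4 = (80 + 134)/4 = (1/4)*214 = 107/2 ≈ 53.500)
(-16 + (v(8) - (0 + 1*3)))*M = (-16 + (0 - (0 + 1*3)))*(107/2) = (-16 + (0 - (0 + 3)))*(107/2) = (-16 + (0 - 1*3))*(107/2) = (-16 + (0 - 3))*(107/2) = (-16 - 3)*(107/2) = -19*107/2 = -2033/2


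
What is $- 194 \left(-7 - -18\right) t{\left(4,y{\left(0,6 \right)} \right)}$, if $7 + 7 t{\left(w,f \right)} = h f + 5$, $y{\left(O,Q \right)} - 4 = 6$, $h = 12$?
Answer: $- \frac{251812}{7} \approx -35973.0$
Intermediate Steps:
$y{\left(O,Q \right)} = 10$ ($y{\left(O,Q \right)} = 4 + 6 = 10$)
$t{\left(w,f \right)} = - \frac{2}{7} + \frac{12 f}{7}$ ($t{\left(w,f \right)} = -1 + \frac{12 f + 5}{7} = -1 + \frac{5 + 12 f}{7} = -1 + \left(\frac{5}{7} + \frac{12 f}{7}\right) = - \frac{2}{7} + \frac{12 f}{7}$)
$- 194 \left(-7 - -18\right) t{\left(4,y{\left(0,6 \right)} \right)} = - 194 \left(-7 - -18\right) \left(- \frac{2}{7} + \frac{12}{7} \cdot 10\right) = - 194 \left(-7 + 18\right) \left(- \frac{2}{7} + \frac{120}{7}\right) = \left(-194\right) 11 \cdot \frac{118}{7} = \left(-2134\right) \frac{118}{7} = - \frac{251812}{7}$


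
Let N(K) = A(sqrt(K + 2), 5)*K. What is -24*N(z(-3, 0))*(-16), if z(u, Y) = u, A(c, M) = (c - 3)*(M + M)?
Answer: 34560 - 11520*I ≈ 34560.0 - 11520.0*I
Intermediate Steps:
A(c, M) = 2*M*(-3 + c) (A(c, M) = (-3 + c)*(2*M) = 2*M*(-3 + c))
N(K) = K*(-30 + 10*sqrt(2 + K)) (N(K) = (2*5*(-3 + sqrt(K + 2)))*K = (2*5*(-3 + sqrt(2 + K)))*K = (-30 + 10*sqrt(2 + K))*K = K*(-30 + 10*sqrt(2 + K)))
-24*N(z(-3, 0))*(-16) = -240*(-3)*(-3 + sqrt(2 - 3))*(-16) = -240*(-3)*(-3 + sqrt(-1))*(-16) = -240*(-3)*(-3 + I)*(-16) = -24*(90 - 30*I)*(-16) = (-2160 + 720*I)*(-16) = 34560 - 11520*I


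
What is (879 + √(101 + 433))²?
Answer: (879 + √534)² ≈ 8.1380e+5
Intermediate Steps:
(879 + √(101 + 433))² = (879 + √534)²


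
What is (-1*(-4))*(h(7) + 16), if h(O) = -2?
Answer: 56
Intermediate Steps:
(-1*(-4))*(h(7) + 16) = (-1*(-4))*(-2 + 16) = 4*14 = 56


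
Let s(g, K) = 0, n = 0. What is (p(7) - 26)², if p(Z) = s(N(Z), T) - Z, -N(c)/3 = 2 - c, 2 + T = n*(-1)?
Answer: 1089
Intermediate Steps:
T = -2 (T = -2 + 0*(-1) = -2 + 0 = -2)
N(c) = -6 + 3*c (N(c) = -3*(2 - c) = -6 + 3*c)
p(Z) = -Z (p(Z) = 0 - Z = -Z)
(p(7) - 26)² = (-1*7 - 26)² = (-7 - 26)² = (-33)² = 1089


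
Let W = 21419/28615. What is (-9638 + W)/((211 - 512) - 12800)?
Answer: 91923317/124961705 ≈ 0.73561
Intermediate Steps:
W = 21419/28615 (W = 21419*(1/28615) = 21419/28615 ≈ 0.74852)
(-9638 + W)/((211 - 512) - 12800) = (-9638 + 21419/28615)/((211 - 512) - 12800) = -275769951/(28615*(-301 - 12800)) = -275769951/28615/(-13101) = -275769951/28615*(-1/13101) = 91923317/124961705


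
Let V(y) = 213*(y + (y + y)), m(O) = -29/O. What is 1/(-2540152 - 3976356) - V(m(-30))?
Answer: -20126234963/32582540 ≈ -617.70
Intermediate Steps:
V(y) = 639*y (V(y) = 213*(y + 2*y) = 213*(3*y) = 639*y)
1/(-2540152 - 3976356) - V(m(-30)) = 1/(-2540152 - 3976356) - 639*(-29/(-30)) = 1/(-6516508) - 639*(-29*(-1/30)) = -1/6516508 - 639*29/30 = -1/6516508 - 1*6177/10 = -1/6516508 - 6177/10 = -20126234963/32582540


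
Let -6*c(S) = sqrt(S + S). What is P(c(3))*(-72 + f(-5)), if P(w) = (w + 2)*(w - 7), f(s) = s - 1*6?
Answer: 6889/6 - 415*sqrt(6)/6 ≈ 978.74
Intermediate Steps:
f(s) = -6 + s (f(s) = s - 6 = -6 + s)
c(S) = -sqrt(2)*sqrt(S)/6 (c(S) = -sqrt(S + S)/6 = -sqrt(2)*sqrt(S)/6)
P(w) = (-7 + w)*(2 + w) (P(w) = (2 + w)*(-7 + w) = (-7 + w)*(2 + w))
P(c(3))*(-72 + f(-5)) = (-14 + (-sqrt(2)*sqrt(3)/6)**2 - (-5)*sqrt(2)*sqrt(3)/6)*(-72 + (-6 - 5)) = (-14 + (-sqrt(6)/6)**2 - (-5)*sqrt(6)/6)*(-72 - 11) = (-14 + 1/6 + 5*sqrt(6)/6)*(-83) = (-83/6 + 5*sqrt(6)/6)*(-83) = 6889/6 - 415*sqrt(6)/6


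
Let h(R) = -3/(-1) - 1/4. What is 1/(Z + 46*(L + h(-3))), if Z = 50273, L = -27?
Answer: 2/98315 ≈ 2.0343e-5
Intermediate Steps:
h(R) = 11/4 (h(R) = -3*(-1) - 1*¼ = 3 - ¼ = 11/4)
1/(Z + 46*(L + h(-3))) = 1/(50273 + 46*(-27 + 11/4)) = 1/(50273 + 46*(-97/4)) = 1/(50273 - 2231/2) = 1/(98315/2) = 2/98315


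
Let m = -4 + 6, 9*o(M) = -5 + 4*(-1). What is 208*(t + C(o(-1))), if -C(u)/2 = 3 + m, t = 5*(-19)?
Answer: -21840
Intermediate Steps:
o(M) = -1 (o(M) = (-5 + 4*(-1))/9 = (-5 - 4)/9 = (1/9)*(-9) = -1)
t = -95
m = 2
C(u) = -10 (C(u) = -2*(3 + 2) = -2*5 = -10)
208*(t + C(o(-1))) = 208*(-95 - 10) = 208*(-105) = -21840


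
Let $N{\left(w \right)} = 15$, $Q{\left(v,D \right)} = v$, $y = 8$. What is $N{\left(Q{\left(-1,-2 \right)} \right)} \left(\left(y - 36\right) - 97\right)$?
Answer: $-1875$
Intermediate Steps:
$N{\left(Q{\left(-1,-2 \right)} \right)} \left(\left(y - 36\right) - 97\right) = 15 \left(\left(8 - 36\right) - 97\right) = 15 \left(-28 - 97\right) = 15 \left(-125\right) = -1875$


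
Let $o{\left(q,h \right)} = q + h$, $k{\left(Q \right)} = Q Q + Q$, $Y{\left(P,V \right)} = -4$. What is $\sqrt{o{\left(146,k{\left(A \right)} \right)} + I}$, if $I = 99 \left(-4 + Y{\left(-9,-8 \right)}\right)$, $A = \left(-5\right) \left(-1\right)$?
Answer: $2 i \sqrt{154} \approx 24.819 i$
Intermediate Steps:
$A = 5$
$k{\left(Q \right)} = Q + Q^{2}$ ($k{\left(Q \right)} = Q^{2} + Q = Q + Q^{2}$)
$o{\left(q,h \right)} = h + q$
$I = -792$ ($I = 99 \left(-4 - 4\right) = 99 \left(-8\right) = -792$)
$\sqrt{o{\left(146,k{\left(A \right)} \right)} + I} = \sqrt{\left(5 \left(1 + 5\right) + 146\right) - 792} = \sqrt{\left(5 \cdot 6 + 146\right) - 792} = \sqrt{\left(30 + 146\right) - 792} = \sqrt{176 - 792} = \sqrt{-616} = 2 i \sqrt{154}$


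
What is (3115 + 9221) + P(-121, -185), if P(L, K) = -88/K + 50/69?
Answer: 157484362/12765 ≈ 12337.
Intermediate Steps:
P(L, K) = 50/69 - 88/K (P(L, K) = -88/K + 50*(1/69) = -88/K + 50/69 = 50/69 - 88/K)
(3115 + 9221) + P(-121, -185) = (3115 + 9221) + (50/69 - 88/(-185)) = 12336 + (50/69 - 88*(-1/185)) = 12336 + (50/69 + 88/185) = 12336 + 15322/12765 = 157484362/12765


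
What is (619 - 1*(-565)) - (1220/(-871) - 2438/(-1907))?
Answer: 1966823490/1660997 ≈ 1184.1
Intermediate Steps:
(619 - 1*(-565)) - (1220/(-871) - 2438/(-1907)) = (619 + 565) - (1220*(-1/871) - 2438*(-1/1907)) = 1184 - (-1220/871 + 2438/1907) = 1184 - 1*(-203042/1660997) = 1184 + 203042/1660997 = 1966823490/1660997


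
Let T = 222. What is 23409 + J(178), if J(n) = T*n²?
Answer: 7057257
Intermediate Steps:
J(n) = 222*n²
23409 + J(178) = 23409 + 222*178² = 23409 + 222*31684 = 23409 + 7033848 = 7057257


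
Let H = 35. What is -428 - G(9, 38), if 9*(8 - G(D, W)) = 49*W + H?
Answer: -2027/9 ≈ -225.22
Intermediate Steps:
G(D, W) = 37/9 - 49*W/9 (G(D, W) = 8 - (49*W + 35)/9 = 8 - (35 + 49*W)/9 = 8 + (-35/9 - 49*W/9) = 37/9 - 49*W/9)
-428 - G(9, 38) = -428 - (37/9 - 49/9*38) = -428 - (37/9 - 1862/9) = -428 - 1*(-1825/9) = -428 + 1825/9 = -2027/9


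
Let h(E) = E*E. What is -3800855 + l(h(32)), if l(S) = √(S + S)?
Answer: -3800855 + 32*√2 ≈ -3.8008e+6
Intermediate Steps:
h(E) = E²
l(S) = √2*√S (l(S) = √(2*S) = √2*√S)
-3800855 + l(h(32)) = -3800855 + √2*√(32²) = -3800855 + √2*√1024 = -3800855 + √2*32 = -3800855 + 32*√2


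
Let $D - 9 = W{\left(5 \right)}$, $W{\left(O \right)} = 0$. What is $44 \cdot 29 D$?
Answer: $11484$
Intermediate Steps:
$D = 9$ ($D = 9 + 0 = 9$)
$44 \cdot 29 D = 44 \cdot 29 \cdot 9 = 1276 \cdot 9 = 11484$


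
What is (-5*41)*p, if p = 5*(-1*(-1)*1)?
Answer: -1025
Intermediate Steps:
p = 5 (p = 5*(1*1) = 5*1 = 5)
(-5*41)*p = -5*41*5 = -205*5 = -1025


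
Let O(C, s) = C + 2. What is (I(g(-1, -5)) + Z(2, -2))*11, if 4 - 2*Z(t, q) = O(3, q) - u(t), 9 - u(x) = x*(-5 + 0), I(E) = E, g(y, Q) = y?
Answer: 88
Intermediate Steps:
u(x) = 9 + 5*x (u(x) = 9 - x*(-5 + 0) = 9 - x*(-5) = 9 - (-5)*x = 9 + 5*x)
O(C, s) = 2 + C
Z(t, q) = 4 + 5*t/2 (Z(t, q) = 2 - ((2 + 3) - (9 + 5*t))/2 = 2 - (5 + (-9 - 5*t))/2 = 2 - (-4 - 5*t)/2 = 2 + (2 + 5*t/2) = 4 + 5*t/2)
(I(g(-1, -5)) + Z(2, -2))*11 = (-1 + (4 + (5/2)*2))*11 = (-1 + (4 + 5))*11 = (-1 + 9)*11 = 8*11 = 88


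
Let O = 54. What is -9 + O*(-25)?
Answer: -1359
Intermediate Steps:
-9 + O*(-25) = -9 + 54*(-25) = -9 - 1350 = -1359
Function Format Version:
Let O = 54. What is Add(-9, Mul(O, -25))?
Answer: -1359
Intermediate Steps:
Add(-9, Mul(O, -25)) = Add(-9, Mul(54, -25)) = Add(-9, -1350) = -1359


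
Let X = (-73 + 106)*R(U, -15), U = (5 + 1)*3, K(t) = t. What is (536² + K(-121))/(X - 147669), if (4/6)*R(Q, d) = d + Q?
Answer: -191450/98347 ≈ -1.9467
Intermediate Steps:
U = 18 (U = 6*3 = 18)
R(Q, d) = 3*Q/2 + 3*d/2 (R(Q, d) = 3*(d + Q)/2 = 3*(Q + d)/2 = 3*Q/2 + 3*d/2)
X = 297/2 (X = (-73 + 106)*((3/2)*18 + (3/2)*(-15)) = 33*(27 - 45/2) = 33*(9/2) = 297/2 ≈ 148.50)
(536² + K(-121))/(X - 147669) = (536² - 121)/(297/2 - 147669) = (287296 - 121)/(-295041/2) = 287175*(-2/295041) = -191450/98347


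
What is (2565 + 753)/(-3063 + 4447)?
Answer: 1659/692 ≈ 2.3974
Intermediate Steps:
(2565 + 753)/(-3063 + 4447) = 3318/1384 = 3318*(1/1384) = 1659/692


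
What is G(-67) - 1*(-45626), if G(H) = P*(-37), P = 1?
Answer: 45589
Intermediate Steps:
G(H) = -37 (G(H) = 1*(-37) = -37)
G(-67) - 1*(-45626) = -37 - 1*(-45626) = -37 + 45626 = 45589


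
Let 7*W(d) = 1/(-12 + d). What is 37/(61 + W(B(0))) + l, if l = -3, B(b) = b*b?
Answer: -12261/5123 ≈ -2.3933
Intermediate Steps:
B(b) = b²
W(d) = 1/(7*(-12 + d))
37/(61 + W(B(0))) + l = 37/(61 + 1/(7*(-12 + 0²))) - 3 = 37/(61 + 1/(7*(-12 + 0))) - 3 = 37/(61 + (⅐)/(-12)) - 3 = 37/(61 + (⅐)*(-1/12)) - 3 = 37/(61 - 1/84) - 3 = 37/(5123/84) - 3 = 37*(84/5123) - 3 = 3108/5123 - 3 = -12261/5123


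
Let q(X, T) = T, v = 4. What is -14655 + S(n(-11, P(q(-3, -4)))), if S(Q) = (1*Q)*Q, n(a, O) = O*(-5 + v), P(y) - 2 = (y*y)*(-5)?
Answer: -8571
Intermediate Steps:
P(y) = 2 - 5*y**2 (P(y) = 2 + (y*y)*(-5) = 2 + y**2*(-5) = 2 - 5*y**2)
n(a, O) = -O (n(a, O) = O*(-5 + 4) = O*(-1) = -O)
S(Q) = Q**2 (S(Q) = Q*Q = Q**2)
-14655 + S(n(-11, P(q(-3, -4)))) = -14655 + (-(2 - 5*(-4)**2))**2 = -14655 + (-(2 - 5*16))**2 = -14655 + (-(2 - 80))**2 = -14655 + (-1*(-78))**2 = -14655 + 78**2 = -14655 + 6084 = -8571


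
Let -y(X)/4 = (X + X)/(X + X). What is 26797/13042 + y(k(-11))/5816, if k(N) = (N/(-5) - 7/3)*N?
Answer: 9737449/4740767 ≈ 2.0540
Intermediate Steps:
k(N) = N*(-7/3 - N/5) (k(N) = (N*(-⅕) - 7*⅓)*N = (-N/5 - 7/3)*N = (-7/3 - N/5)*N = N*(-7/3 - N/5))
y(X) = -4 (y(X) = -4*(X + X)/(X + X) = -4*2*X/(2*X) = -4*2*X*1/(2*X) = -4*1 = -4)
26797/13042 + y(k(-11))/5816 = 26797/13042 - 4/5816 = 26797*(1/13042) - 4*1/5816 = 26797/13042 - 1/1454 = 9737449/4740767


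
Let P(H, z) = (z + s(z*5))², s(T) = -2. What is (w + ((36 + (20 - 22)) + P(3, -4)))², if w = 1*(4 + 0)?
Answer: 5476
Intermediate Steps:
P(H, z) = (-2 + z)² (P(H, z) = (z - 2)² = (-2 + z)²)
w = 4 (w = 1*4 = 4)
(w + ((36 + (20 - 22)) + P(3, -4)))² = (4 + ((36 + (20 - 22)) + (-2 - 4)²))² = (4 + ((36 - 2) + (-6)²))² = (4 + (34 + 36))² = (4 + 70)² = 74² = 5476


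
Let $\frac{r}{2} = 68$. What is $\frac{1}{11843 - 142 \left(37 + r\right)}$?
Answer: $- \frac{1}{12723} \approx -7.8598 \cdot 10^{-5}$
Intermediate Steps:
$r = 136$ ($r = 2 \cdot 68 = 136$)
$\frac{1}{11843 - 142 \left(37 + r\right)} = \frac{1}{11843 - 142 \left(37 + 136\right)} = \frac{1}{11843 - 24566} = \frac{1}{-12723} = - \frac{1}{12723}$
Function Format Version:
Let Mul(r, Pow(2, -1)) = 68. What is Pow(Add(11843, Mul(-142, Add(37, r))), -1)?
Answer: Rational(-1, 12723) ≈ -7.8598e-5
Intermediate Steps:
r = 136 (r = Mul(2, 68) = 136)
Pow(Add(11843, Mul(-142, Add(37, r))), -1) = Pow(Add(11843, Mul(-142, Add(37, 136))), -1) = Pow(Add(11843, Mul(-142, 173)), -1) = Pow(Add(11843, -24566), -1) = Pow(-12723, -1) = Rational(-1, 12723)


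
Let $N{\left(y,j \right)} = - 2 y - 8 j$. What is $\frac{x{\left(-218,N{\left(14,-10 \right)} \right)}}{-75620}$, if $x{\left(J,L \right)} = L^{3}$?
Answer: $- \frac{35152}{18905} \approx -1.8594$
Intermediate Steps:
$N{\left(y,j \right)} = - 8 j - 2 y$
$\frac{x{\left(-218,N{\left(14,-10 \right)} \right)}}{-75620} = \frac{\left(\left(-8\right) \left(-10\right) - 28\right)^{3}}{-75620} = \left(80 - 28\right)^{3} \left(- \frac{1}{75620}\right) = 52^{3} \left(- \frac{1}{75620}\right) = 140608 \left(- \frac{1}{75620}\right) = - \frac{35152}{18905}$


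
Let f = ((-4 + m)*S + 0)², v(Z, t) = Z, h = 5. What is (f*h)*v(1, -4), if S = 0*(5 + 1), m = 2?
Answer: 0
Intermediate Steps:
S = 0 (S = 0*6 = 0)
f = 0 (f = ((-4 + 2)*0 + 0)² = (-2*0 + 0)² = (0 + 0)² = 0² = 0)
(f*h)*v(1, -4) = (0*5)*1 = 0*1 = 0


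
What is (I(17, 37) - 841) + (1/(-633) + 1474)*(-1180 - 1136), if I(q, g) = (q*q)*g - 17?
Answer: -718232467/211 ≈ -3.4039e+6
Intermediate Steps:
I(q, g) = -17 + g*q**2 (I(q, g) = q**2*g - 17 = g*q**2 - 17 = -17 + g*q**2)
(I(17, 37) - 841) + (1/(-633) + 1474)*(-1180 - 1136) = ((-17 + 37*17**2) - 841) + (1/(-633) + 1474)*(-1180 - 1136) = ((-17 + 37*289) - 841) + (-1/633 + 1474)*(-2316) = ((-17 + 10693) - 841) + (933041/633)*(-2316) = (10676 - 841) - 720307652/211 = 9835 - 720307652/211 = -718232467/211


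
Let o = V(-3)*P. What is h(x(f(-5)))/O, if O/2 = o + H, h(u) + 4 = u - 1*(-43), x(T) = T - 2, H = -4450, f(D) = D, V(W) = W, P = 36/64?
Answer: -256/71227 ≈ -0.0035941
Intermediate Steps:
P = 9/16 (P = 36*(1/64) = 9/16 ≈ 0.56250)
o = -27/16 (o = -3*9/16 = -27/16 ≈ -1.6875)
x(T) = -2 + T
h(u) = 39 + u (h(u) = -4 + (u - 1*(-43)) = -4 + (u + 43) = -4 + (43 + u) = 39 + u)
O = -71227/8 (O = 2*(-27/16 - 4450) = 2*(-71227/16) = -71227/8 ≈ -8903.4)
h(x(f(-5)))/O = (39 + (-2 - 5))/(-71227/8) = (39 - 7)*(-8/71227) = 32*(-8/71227) = -256/71227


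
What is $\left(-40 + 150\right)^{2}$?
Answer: $12100$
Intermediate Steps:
$\left(-40 + 150\right)^{2} = 110^{2} = 12100$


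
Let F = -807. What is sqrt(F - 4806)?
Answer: I*sqrt(5613) ≈ 74.92*I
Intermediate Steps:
sqrt(F - 4806) = sqrt(-807 - 4806) = sqrt(-5613) = I*sqrt(5613)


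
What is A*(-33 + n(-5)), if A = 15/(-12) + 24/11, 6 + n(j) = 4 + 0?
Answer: -1435/44 ≈ -32.614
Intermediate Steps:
n(j) = -2 (n(j) = -6 + (4 + 0) = -6 + 4 = -2)
A = 41/44 (A = 15*(-1/12) + 24*(1/11) = -5/4 + 24/11 = 41/44 ≈ 0.93182)
A*(-33 + n(-5)) = 41*(-33 - 2)/44 = (41/44)*(-35) = -1435/44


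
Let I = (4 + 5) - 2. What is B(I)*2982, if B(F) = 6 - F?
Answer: -2982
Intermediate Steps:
I = 7 (I = 9 - 2 = 7)
B(I)*2982 = (6 - 1*7)*2982 = (6 - 7)*2982 = -1*2982 = -2982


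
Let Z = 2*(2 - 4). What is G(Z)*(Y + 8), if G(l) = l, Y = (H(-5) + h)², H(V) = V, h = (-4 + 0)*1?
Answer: -356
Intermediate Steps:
h = -4 (h = -4*1 = -4)
Z = -4 (Z = 2*(-2) = -4)
Y = 81 (Y = (-5 - 4)² = (-9)² = 81)
G(Z)*(Y + 8) = -4*(81 + 8) = -4*89 = -356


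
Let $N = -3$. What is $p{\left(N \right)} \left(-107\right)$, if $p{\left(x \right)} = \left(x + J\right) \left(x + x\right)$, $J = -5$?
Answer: $-5136$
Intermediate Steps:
$p{\left(x \right)} = 2 x \left(-5 + x\right)$ ($p{\left(x \right)} = \left(x - 5\right) \left(x + x\right) = \left(-5 + x\right) 2 x = 2 x \left(-5 + x\right)$)
$p{\left(N \right)} \left(-107\right) = 2 \left(-3\right) \left(-5 - 3\right) \left(-107\right) = 2 \left(-3\right) \left(-8\right) \left(-107\right) = 48 \left(-107\right) = -5136$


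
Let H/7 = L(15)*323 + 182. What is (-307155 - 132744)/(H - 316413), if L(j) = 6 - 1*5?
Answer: 439899/312878 ≈ 1.4060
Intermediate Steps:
L(j) = 1 (L(j) = 6 - 5 = 1)
H = 3535 (H = 7*(1*323 + 182) = 7*(323 + 182) = 7*505 = 3535)
(-307155 - 132744)/(H - 316413) = (-307155 - 132744)/(3535 - 316413) = -439899/(-312878) = -439899*(-1/312878) = 439899/312878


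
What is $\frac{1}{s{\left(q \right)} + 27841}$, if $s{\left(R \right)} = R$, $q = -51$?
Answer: $\frac{1}{27790} \approx 3.5984 \cdot 10^{-5}$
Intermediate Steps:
$\frac{1}{s{\left(q \right)} + 27841} = \frac{1}{-51 + 27841} = \frac{1}{27790}$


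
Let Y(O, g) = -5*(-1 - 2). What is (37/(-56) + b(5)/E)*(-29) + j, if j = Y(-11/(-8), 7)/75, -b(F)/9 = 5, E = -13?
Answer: -294927/3640 ≈ -81.024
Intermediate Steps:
b(F) = -45 (b(F) = -9*5 = -45)
Y(O, g) = 15 (Y(O, g) = -5*(-3) = 15)
j = ⅕ (j = 15/75 = 15*(1/75) = ⅕ ≈ 0.20000)
(37/(-56) + b(5)/E)*(-29) + j = (37/(-56) - 45/(-13))*(-29) + ⅕ = (37*(-1/56) - 45*(-1/13))*(-29) + ⅕ = (-37/56 + 45/13)*(-29) + ⅕ = (2039/728)*(-29) + ⅕ = -59131/728 + ⅕ = -294927/3640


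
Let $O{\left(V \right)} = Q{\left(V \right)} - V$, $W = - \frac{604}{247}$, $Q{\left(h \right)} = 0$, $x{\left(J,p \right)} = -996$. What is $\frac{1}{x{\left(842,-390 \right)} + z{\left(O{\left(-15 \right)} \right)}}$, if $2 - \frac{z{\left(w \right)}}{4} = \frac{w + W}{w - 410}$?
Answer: $- \frac{97565}{96381816} \approx -0.0010123$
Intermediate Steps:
$W = - \frac{604}{247}$ ($W = \left(-604\right) \frac{1}{247} = - \frac{604}{247} \approx -2.4453$)
$O{\left(V \right)} = - V$ ($O{\left(V \right)} = 0 - V = - V$)
$z{\left(w \right)} = 8 - \frac{4 \left(- \frac{604}{247} + w\right)}{-410 + w}$ ($z{\left(w \right)} = 8 - 4 \frac{w - \frac{604}{247}}{w - 410} = 8 - 4 \frac{- \frac{604}{247} + w}{-410 + w} = 8 - \frac{4 \left(- \frac{604}{247} + w\right)}{-410 + w}$)
$\frac{1}{x{\left(842,-390 \right)} + z{\left(O{\left(-15 \right)} \right)}} = \frac{1}{-996 + \frac{4 \left(-201936 + 247 \left(\left(-1\right) \left(-15\right)\right)\right)}{247 \left(-410 - -15\right)}} = \frac{1}{-996 + \frac{4 \left(-201936 + 247 \cdot 15\right)}{247 \left(-410 + 15\right)}} = \frac{1}{-996 + \frac{4 \left(-201936 + 3705\right)}{247 \left(-395\right)}} = \frac{1}{-996 + \frac{4}{247} \left(- \frac{1}{395}\right) \left(-198231\right)} = \frac{1}{-996 + \frac{792924}{97565}} = \frac{1}{- \frac{96381816}{97565}} = - \frac{97565}{96381816}$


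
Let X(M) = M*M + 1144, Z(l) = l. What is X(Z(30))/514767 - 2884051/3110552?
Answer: -1478256312829/1601209521384 ≈ -0.92321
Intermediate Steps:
X(M) = 1144 + M² (X(M) = M² + 1144 = 1144 + M²)
X(Z(30))/514767 - 2884051/3110552 = (1144 + 30²)/514767 - 2884051/3110552 = (1144 + 900)*(1/514767) - 2884051*1/3110552 = 2044*(1/514767) - 2884051/3110552 = 2044/514767 - 2884051/3110552 = -1478256312829/1601209521384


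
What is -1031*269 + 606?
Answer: -276733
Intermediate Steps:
-1031*269 + 606 = -277339 + 606 = -276733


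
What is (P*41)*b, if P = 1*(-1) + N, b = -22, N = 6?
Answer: -4510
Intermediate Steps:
P = 5 (P = 1*(-1) + 6 = -1 + 6 = 5)
(P*41)*b = (5*41)*(-22) = 205*(-22) = -4510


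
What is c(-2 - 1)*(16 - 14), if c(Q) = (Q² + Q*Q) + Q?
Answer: 30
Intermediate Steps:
c(Q) = Q + 2*Q² (c(Q) = (Q² + Q²) + Q = 2*Q² + Q = Q + 2*Q²)
c(-2 - 1)*(16 - 14) = ((-2 - 1)*(1 + 2*(-2 - 1)))*(16 - 14) = -3*(1 + 2*(-3))*2 = -3*(1 - 6)*2 = -3*(-5)*2 = 15*2 = 30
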